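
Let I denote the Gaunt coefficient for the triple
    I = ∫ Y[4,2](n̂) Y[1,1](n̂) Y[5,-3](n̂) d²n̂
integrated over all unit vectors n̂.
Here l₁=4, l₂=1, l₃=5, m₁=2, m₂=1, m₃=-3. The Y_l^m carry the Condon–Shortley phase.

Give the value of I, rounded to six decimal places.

-0.259847

Rules hold: Σm=0, L=10 even, 3≤5≤5.
N = 9·3·11 = 297
Δ = 0!·8!·2!/11! = 1/495
Racah Σ t=0..0: t=0:+1/576 = 1/576
⇒ 3j(4 1 5; 0 0 0)² = 5/99, sgn -1
Racah Σ t=0..0: t=0:+1/2880 = 1/2880
⇒ 3j(4 1 5; 2 1 -3)² = 28/495, sgn +1
4πI² = N·(3j₀)²·(3jₘ)² = 28/33
I = -1·√(0.848485/4π) = -0.25984664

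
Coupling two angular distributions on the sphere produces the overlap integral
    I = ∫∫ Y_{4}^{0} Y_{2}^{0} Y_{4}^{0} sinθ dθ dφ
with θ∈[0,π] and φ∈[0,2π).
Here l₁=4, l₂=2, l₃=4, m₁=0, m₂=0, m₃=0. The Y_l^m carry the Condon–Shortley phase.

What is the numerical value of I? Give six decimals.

0.163840

m-sum 0 ✓  L=10 even ✓  2≤4≤6 ✓
Π(2lᵢ+1) = 9×5×9 = 405
triangle coeff Δ(4,2,4) = 1/13860
Σ_t [0,2]: t=0:+1/192 t=1:−1/36 t=2:+1/192 = -5/288
(3j)²=20/693 [(4 2 4; 0 0 0)], sign=-1
(m-triple is (0,0,0) — same symbol as above.)
⇒ 4πI² = 2000/5929
I = (+1)√(2000/5929/(4π)) = 0.16383977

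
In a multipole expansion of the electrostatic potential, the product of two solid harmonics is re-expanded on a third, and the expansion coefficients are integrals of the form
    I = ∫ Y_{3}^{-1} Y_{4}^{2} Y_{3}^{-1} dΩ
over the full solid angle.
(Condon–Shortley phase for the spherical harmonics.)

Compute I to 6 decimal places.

0.162193

Rules hold: Σm=0, L=10 even, 1≤3≤7.
N = 7·9·7 = 441
Δ = 4!·2!·4!/11! = 1/34650
Racah Σ t=1..3: t=1:−1/72 t=2:+1/16 t=3:−1/72 = 5/144
⇒ 3j(3 4 3; 0 0 0)² = 2/77, sgn -1
Racah Σ t=2..4: t=2:+1/192 t=3:−1/36 t=4:+1/192 = -5/288
⇒ 3j(3 4 3; -1 2 -1)² = 20/693, sgn -1
4πI² = N·(3j₀)²·(3jₘ)² = 40/121
I = +1·√(0.330579/4π) = 0.16219310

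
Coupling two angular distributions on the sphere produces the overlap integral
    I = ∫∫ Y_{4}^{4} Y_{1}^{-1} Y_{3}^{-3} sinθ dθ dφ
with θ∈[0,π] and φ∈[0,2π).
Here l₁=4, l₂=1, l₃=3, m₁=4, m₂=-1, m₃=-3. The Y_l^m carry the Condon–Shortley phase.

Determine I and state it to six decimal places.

0.325735

m-sum 0 ✓  L=8 even ✓  3≤3≤5 ✓
Π(2lᵢ+1) = 9×3×7 = 189
triangle coeff Δ(4,1,3) = 1/252
Σ_t [1,1]: t=1:−1/36 = -1/36
(3j)²=4/63 [(4 1 3; 0 0 0)], sign=+1
Σ_t [0,0]: t=0:+1/1440 = 1/1440
(3j)²=1/9 [(4 1 3; 4 -1 -3)], sign=+1
⇒ 4πI² = 4/3
I = (+1)√(4/3/(4π)) = 0.32573501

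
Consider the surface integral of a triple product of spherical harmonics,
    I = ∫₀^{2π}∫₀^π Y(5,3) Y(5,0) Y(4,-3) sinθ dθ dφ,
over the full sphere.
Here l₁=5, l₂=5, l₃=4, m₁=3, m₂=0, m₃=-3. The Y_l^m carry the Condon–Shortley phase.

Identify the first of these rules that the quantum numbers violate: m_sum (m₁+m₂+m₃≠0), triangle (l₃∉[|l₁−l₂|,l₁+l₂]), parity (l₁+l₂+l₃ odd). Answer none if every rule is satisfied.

none

Σmᵢ = 0  ✓
l₃∈[|l₁−l₂|,l₁+l₂]=[0,10], have l₃=4  ✓
Σlᵢ = 14 ⇒ even  ✓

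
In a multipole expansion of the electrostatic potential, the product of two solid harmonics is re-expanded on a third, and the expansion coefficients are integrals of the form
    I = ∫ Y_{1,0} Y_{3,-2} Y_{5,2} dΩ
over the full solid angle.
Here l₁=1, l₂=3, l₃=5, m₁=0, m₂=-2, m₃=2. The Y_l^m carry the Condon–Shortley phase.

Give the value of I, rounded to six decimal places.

0.000000

l₃=5 ∉ [2,4] — triangle fails ⇒ I = 0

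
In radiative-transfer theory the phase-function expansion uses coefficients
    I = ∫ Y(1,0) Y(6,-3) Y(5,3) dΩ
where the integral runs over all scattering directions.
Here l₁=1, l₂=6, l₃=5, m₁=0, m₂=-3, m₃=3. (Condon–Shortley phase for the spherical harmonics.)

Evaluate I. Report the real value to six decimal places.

-0.212310

Checks pass: Σm=0; 12 even; l₃=5∈[5,7].
(2·1+1)(2·6+1)(2·5+1) = 429
Δ: 2! 0! 10! / 13! → 1/858
sum: t=1:−1/14400 = -1/14400
3j²(1 6 5; 0 0 0) = Δ·Π!·Σ² = 6/143  (sign +1)
sum: t=1:−1/80640 = -1/80640
3j²(1 6 5; 0 -3 3) = Δ·Π!·Σ² = 9/286  (sign -1)
combine: 4πI² = 429·6/143·9/286 = 81/143
take √, sign -1: I = -0.21230956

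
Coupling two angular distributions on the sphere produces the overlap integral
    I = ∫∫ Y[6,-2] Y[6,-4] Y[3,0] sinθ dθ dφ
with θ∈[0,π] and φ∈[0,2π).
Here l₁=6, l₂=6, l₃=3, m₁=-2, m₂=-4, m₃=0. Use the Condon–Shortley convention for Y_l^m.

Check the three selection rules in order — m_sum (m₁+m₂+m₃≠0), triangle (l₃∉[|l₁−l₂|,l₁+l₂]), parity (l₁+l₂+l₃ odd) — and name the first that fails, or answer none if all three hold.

m₁+m₂+m₃ = -2 − 4 + 0 = -6  ✗
triangle: |6−6|=0 ≤ l₃=3 ≤ 6+6=12
parity: l₁+l₂+l₃ = 15 is odd

m_sum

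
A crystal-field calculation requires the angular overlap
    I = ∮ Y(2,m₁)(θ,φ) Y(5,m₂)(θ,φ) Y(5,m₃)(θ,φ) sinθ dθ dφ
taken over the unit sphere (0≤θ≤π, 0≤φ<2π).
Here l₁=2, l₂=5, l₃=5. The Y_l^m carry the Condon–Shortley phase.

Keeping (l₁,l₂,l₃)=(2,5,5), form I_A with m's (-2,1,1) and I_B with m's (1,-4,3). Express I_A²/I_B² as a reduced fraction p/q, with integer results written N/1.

Shared (l₁,l₂,l₃)=(2,5,5): N and (l;000)² cancel in I_A²/I_B².
A: Δ = 2!·2!·8!/13! = 1/38610; Racah Σ t=2..2: t=2:+1/2304 = 1/2304; ⇒ 3j(2 5 5; -2 1 1)² = 5/143, sgn +1
B: Δ = 2!·2!·8!/13! = 1/38610; Racah Σ t=0..1: t=0:+1/10080 t=1:−1/80640 = 1/11520; ⇒ 3j(2 5 5; 1 -4 3)² = 49/1430, sgn +1
I_A²/I_B² = (5/143)/(49/1430) = 50/49

50/49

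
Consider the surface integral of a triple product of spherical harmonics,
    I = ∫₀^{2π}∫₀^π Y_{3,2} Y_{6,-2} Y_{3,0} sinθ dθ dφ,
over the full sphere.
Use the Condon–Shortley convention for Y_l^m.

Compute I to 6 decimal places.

0.177420

Checks pass: Σm=0; 12 even; l₃=3∈[3,9].
(2·3+1)(2·6+1)(2·3+1) = 637
Δ: 6! 0! 6! / 13! → 1/12012
sum: t=3:−1/1296 = -1/1296
3j²(3 6 3; 0 0 0) = Δ·Π!·Σ² = 100/3003  (sign +1)
sum: t=1:−1/4320 = -1/4320
3j²(3 6 3; 2 -2 0) = Δ·Π!·Σ² = 8/429  (sign +1)
combine: 4πI² = 637·100/3003·8/429 = 5600/14157
take √, sign +1: I = 0.17742036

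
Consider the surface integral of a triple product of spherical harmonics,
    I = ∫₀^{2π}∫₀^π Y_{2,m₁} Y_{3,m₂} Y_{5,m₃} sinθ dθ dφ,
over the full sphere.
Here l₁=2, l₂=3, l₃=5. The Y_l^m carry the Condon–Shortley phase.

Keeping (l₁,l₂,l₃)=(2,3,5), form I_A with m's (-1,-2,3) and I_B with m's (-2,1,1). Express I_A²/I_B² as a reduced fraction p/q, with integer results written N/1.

112/15

Shared (l₁,l₂,l₃)=(2,3,5): N and (l;000)² cancel in I_A²/I_B².
A: Δ = 0!·4!·6!/11! = 1/2310; Racah Σ t=0..0: t=0:+1/720 = 1/720; ⇒ 3j(2 3 5; -1 -2 3)² = 8/165, sgn +1
B: Δ = 0!·4!·6!/11! = 1/2310; Racah Σ t=0..0: t=0:+1/1152 = 1/1152; ⇒ 3j(2 3 5; -2 1 1)² = 1/154, sgn +1
I_A²/I_B² = (8/165)/(1/154) = 112/15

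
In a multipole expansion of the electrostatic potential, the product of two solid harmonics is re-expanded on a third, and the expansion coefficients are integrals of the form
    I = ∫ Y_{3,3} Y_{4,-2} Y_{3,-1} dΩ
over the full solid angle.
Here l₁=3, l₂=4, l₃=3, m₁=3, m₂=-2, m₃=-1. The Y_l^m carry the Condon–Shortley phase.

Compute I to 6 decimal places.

Rules hold: Σm=0, L=10 even, 1≤3≤7.
N = 7·9·7 = 441
Δ = 4!·2!·4!/11! = 1/34650
Racah Σ t=1..3: t=1:−1/72 t=2:+1/16 t=3:−1/72 = 5/144
⇒ 3j(3 4 3; 0 0 0)² = 2/77, sgn -1
Racah Σ t=0..0: t=0:+1/192 = 1/192
⇒ 3j(3 4 3; 3 -2 -1)² = 3/77, sgn +1
4πI² = N·(3j₀)²·(3jₘ)² = 54/121
I = -1·√(0.446281/4π) = -0.18845135

-0.188451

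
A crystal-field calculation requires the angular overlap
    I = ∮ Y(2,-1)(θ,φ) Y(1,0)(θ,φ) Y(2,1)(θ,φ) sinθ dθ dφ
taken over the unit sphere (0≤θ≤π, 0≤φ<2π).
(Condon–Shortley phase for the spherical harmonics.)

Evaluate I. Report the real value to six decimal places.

Σlᵢ=5 odd — θ-integrand is odd under cosθ→−cosθ; I=0

0.000000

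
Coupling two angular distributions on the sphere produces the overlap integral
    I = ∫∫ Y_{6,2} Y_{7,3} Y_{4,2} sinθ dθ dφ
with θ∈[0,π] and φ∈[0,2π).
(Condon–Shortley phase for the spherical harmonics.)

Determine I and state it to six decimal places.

m-sum = 2 + 3 + 2 = 7 ≠ 0 ⇒ I = 0

0.000000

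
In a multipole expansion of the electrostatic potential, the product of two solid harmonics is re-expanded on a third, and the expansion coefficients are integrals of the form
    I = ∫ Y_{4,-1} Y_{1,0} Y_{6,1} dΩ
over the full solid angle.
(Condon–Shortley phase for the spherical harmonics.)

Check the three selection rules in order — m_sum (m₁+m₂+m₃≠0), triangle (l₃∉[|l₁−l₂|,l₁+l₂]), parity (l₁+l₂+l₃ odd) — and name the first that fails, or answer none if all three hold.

triangle

azimuthal sum: -1 + 0 + 1 = 0  ✓
3 ≤ 6 ≤ 5 (triangle on l)  ✗
L = 4 + 1 + 6 = 11 (odd)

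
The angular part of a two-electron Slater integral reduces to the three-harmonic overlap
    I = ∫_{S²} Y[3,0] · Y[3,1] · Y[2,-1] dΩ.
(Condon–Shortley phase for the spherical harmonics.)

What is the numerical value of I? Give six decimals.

Checks pass: Σm=0; 8 even; l₃=2∈[0,6].
(2·3+1)(2·3+1)(2·2+1) = 245
Δ: 4! 2! 2! / 9! → 1/3780
sum: t=1:−1/24 t=2:+1/4 t=3:−1/24 = 1/6
3j²(3 3 2; 0 0 0) = Δ·Π!·Σ² = 4/105  (sign +1)
sum: t=2:+1/8 t=3:−1/12 = 1/24
3j²(3 3 2; 0 1 -1) = Δ·Π!·Σ² = 1/210  (sign -1)
combine: 4πI² = 245·4/105·1/210 = 2/45
take √, sign -1: I = -0.05947080

-0.059471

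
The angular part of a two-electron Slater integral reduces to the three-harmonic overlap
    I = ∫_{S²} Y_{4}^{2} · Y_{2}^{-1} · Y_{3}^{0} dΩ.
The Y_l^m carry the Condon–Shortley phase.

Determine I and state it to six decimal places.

0.000000

Σmᵢ = 1 ≠ 0, so the φ-integral vanishes; I = 0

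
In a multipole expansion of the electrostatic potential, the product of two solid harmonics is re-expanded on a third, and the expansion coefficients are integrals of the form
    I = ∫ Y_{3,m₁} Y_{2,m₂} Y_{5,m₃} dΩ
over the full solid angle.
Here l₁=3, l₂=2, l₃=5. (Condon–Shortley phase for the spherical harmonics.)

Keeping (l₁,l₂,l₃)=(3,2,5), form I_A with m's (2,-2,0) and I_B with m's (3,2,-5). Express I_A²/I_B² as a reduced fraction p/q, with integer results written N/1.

Same 3,2,5: normalisation and zero-m 3j drop out of the ratio.
A: Δ: 0! 6! 4! / 11! → 1/2310; sum: t=0:+1/2880 = 1/2880; 3j²(3 2 5; 2 -2 0) = Δ·Π!·Σ² = 1/462  (sign -1)
B: Δ: 0! 6! 4! / 11! → 1/2310; sum: t=0:+1/17280 = 1/17280; 3j²(3 2 5; 3 2 -5) = Δ·Π!·Σ² = 1/11  (sign +1)
I_A²/I_B² = (1/462)/(1/11) = 1/42

1/42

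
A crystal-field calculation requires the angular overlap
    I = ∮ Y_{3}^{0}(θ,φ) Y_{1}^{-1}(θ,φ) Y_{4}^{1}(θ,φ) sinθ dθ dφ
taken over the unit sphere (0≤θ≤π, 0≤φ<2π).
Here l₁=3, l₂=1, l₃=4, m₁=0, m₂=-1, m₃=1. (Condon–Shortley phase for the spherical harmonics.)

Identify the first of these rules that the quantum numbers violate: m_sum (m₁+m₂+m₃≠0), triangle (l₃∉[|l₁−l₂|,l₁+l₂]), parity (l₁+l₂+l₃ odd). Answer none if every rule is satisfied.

Σmᵢ = 0  ✓
l₃∈[|l₁−l₂|,l₁+l₂]=[2,4], have l₃=4  ✓
Σlᵢ = 8 ⇒ even  ✓

none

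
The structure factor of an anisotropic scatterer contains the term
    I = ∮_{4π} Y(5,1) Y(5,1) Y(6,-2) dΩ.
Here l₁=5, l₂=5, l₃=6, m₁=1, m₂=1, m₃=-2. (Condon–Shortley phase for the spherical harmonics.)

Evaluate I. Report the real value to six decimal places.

Rules hold: Σm=0, L=16 even, 0≤6≤10.
N = 11·11·13 = 1573
Δ = 4!·6!·6!/17! = 1/28588560
Racah Σ t=0..4: t=0:+1/345600 t=1:−1/13824 t=2:+1/5184 t=3:−1/13824 t=4:+1/345600 = 7/129600
⇒ 3j(5 5 6; 0 0 0)² = 80/7293, sgn +1
Racah Σ t=0..4: t=0:+1/829440 t=1:−1/25920 t=2:+1/9216 t=3:−1/25920 t=4:+1/829440 = 7/207360
⇒ 3j(5 5 6; 1 1 -2)² = 28/2431, sgn +1
4πI² = N·(3j₀)²·(3jₘ)² = 2240/11271
I = +1·√(0.19874/4π) = 0.12575865

0.125759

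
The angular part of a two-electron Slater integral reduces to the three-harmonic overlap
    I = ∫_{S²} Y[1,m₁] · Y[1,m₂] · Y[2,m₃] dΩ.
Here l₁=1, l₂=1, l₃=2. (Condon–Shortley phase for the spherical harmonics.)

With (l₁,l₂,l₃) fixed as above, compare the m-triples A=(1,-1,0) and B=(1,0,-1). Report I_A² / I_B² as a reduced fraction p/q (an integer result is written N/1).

Same 1,1,2: normalisation and zero-m 3j drop out of the ratio.
A: Δ: 0! 2! 2! / 5! → 1/30; sum: t=0:+1/4 = 1/4; 3j²(1 1 2; 1 -1 0) = Δ·Π!·Σ² = 1/30  (sign +1)
B: Δ: 0! 2! 2! / 5! → 1/30; sum: t=0:+1/2 = 1/2; 3j²(1 1 2; 1 0 -1) = Δ·Π!·Σ² = 1/10  (sign -1)
I_A²/I_B² = (1/30)/(1/10) = 1/3

1/3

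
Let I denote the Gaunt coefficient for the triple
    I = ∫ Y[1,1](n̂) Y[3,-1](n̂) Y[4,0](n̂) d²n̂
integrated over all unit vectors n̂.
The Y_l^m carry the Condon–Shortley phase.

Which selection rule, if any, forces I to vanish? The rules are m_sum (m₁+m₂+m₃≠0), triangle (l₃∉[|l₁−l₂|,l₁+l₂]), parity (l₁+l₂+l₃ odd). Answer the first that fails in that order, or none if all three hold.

m₁+m₂+m₃ = 1 − 1 + 0 = 0  ✓
triangle: |1−3|=2 ≤ l₃=4 ≤ 1+3=4  ✓
parity: l₁+l₂+l₃ = 8 is even  ✓

none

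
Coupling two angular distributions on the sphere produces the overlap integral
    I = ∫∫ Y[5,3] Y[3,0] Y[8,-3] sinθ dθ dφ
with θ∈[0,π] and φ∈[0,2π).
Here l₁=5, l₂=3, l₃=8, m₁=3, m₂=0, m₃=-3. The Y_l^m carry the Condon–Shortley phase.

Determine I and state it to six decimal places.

-0.170538

m-sum 0 ✓  L=16 even ✓  2≤8≤8 ✓
Π(2lᵢ+1) = 11×7×17 = 1309
triangle coeff Δ(5,3,8) = 1/136136
Σ_t [0,0]: t=0:+1/518400 = 1/518400
(3j)²=56/2431 [(5 3 8; 0 0 0)], sign=+1
Σ_t [0,0]: t=0:+1/2903040 = 1/2903040
(3j)²=75/6188 [(5 3 8; 3 0 -3)], sign=-1
⇒ 4πI² = 1050/2873
I = (-1)√(1050/2873/(4π)) = -0.17053829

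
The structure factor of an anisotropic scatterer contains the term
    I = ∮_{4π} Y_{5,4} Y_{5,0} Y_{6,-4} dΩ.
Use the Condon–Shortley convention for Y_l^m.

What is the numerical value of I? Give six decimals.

Rules hold: Σm=0, L=16 even, 0≤6≤10.
N = 11·11·13 = 1573
Δ = 4!·6!·6!/17! = 1/28588560
Racah Σ t=0..4: t=0:+1/345600 t=1:−1/13824 t=2:+1/5184 t=3:−1/13824 t=4:+1/345600 = 7/129600
⇒ 3j(5 5 6; 0 0 0)² = 80/7293, sgn +1
Racah Σ t=0..1: t=0:+1/345600 t=1:−1/207360 = -1/518400
⇒ 3j(5 5 6; 4 0 -4)² = 12/2431, sgn -1
4πI² = N·(3j₀)²·(3jₘ)² = 320/3757
I = -1·√(0.0851743/4π) = -0.08232836

-0.082328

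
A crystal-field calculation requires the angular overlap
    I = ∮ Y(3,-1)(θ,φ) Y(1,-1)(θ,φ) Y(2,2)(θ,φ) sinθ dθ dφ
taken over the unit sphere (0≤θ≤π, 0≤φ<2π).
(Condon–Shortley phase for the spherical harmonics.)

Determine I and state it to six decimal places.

Checks pass: Σm=0; 6 even; l₃=2∈[2,4].
(2·3+1)(2·1+1)(2·2+1) = 105
Δ: 2! 4! 0! / 7! → 1/105
sum: t=1:−1/4 = -1/4
3j²(3 1 2; 0 0 0) = Δ·Π!·Σ² = 3/35  (sign -1)
sum: t=0:+1/48 = 1/48
3j²(3 1 2; -1 -1 2) = Δ·Π!·Σ² = 1/105  (sign +1)
combine: 4πI² = 105·3/35·1/105 = 3/35
take √, sign -1: I = -0.08258890

-0.082589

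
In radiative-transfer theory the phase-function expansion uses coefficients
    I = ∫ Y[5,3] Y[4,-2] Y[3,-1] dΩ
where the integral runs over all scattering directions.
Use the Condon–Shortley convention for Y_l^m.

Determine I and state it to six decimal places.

Checks pass: Σm=0; 12 even; l₃=3∈[1,9].
(2·5+1)(2·4+1)(2·3+1) = 693
Δ: 6! 4! 2! / 13! → 1/180180
sum: t=2:+1/576 t=3:−1/144 t=4:+1/576 = -1/288
3j²(5 4 3; 0 0 0) = Δ·Π!·Σ² = 20/1001  (sign +1)
sum: t=0:+1/5760 t=1:−1/720 t=2:+1/2304 = -1/1280
3j²(5 4 3; 3 -2 -1) = Δ·Π!·Σ² = 27/1430  (sign -1)
combine: 4πI² = 693·20/1001·27/1430 = 486/1859
take √, sign -1: I = -0.14423595

-0.144236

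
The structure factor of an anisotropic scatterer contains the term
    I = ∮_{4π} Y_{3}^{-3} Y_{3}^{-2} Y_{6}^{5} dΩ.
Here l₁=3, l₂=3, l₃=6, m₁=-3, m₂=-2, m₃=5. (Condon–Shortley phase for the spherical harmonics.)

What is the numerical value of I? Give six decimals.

-0.254801

Checks pass: Σm=0; 12 even; l₃=6∈[0,6].
(2·3+1)(2·3+1)(2·6+1) = 637
Δ: 0! 6! 6! / 13! → 1/12012
sum: t=0:+1/1296 = 1/1296
3j²(3 3 6; 0 0 0) = Δ·Π!·Σ² = 100/3003  (sign +1)
sum: t=0:+1/86400 = 1/86400
3j²(3 3 6; -3 -2 5) = Δ·Π!·Σ² = 1/26  (sign -1)
combine: 4πI² = 637·100/3003·1/26 = 350/429
take √, sign -1: I = -0.25480060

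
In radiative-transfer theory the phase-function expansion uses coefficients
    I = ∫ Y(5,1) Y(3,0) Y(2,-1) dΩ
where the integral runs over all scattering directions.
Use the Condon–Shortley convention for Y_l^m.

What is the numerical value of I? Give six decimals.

Rules hold: Σm=0, L=10 even, 2≤2≤8.
N = 11·7·5 = 385
Δ = 6!·4!·0!/11! = 1/2310
Racah Σ t=3..3: t=3:−1/144 = -1/144
⇒ 3j(5 3 2; 0 0 0)² = 10/231, sgn -1
Racah Σ t=3..3: t=3:−1/216 = -1/216
⇒ 3j(5 3 2; 1 0 -1)² = 8/231, sgn +1
4πI² = N·(3j₀)²·(3jₘ)² = 400/693
I = -1·√(0.577201/4π) = -0.21431790

-0.214318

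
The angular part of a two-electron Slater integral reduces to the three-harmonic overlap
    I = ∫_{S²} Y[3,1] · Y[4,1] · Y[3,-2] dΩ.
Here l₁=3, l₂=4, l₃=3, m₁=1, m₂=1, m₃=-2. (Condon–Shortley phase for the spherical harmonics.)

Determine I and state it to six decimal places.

0.145070

m-sum 0 ✓  L=10 even ✓  1≤3≤7 ✓
Π(2lᵢ+1) = 7×9×7 = 441
triangle coeff Δ(3,4,3) = 1/34650
Σ_t [1,3]: t=1:−1/72 t=2:+1/16 t=3:−1/72 = 5/144
(3j)²=2/77 [(3 4 3; 0 0 0)], sign=-1
Σ_t [1,2]: t=1:−1/144 t=2:+1/48 = 1/72
(3j)²=16/693 [(3 4 3; 1 1 -2)], sign=-1
⇒ 4πI² = 32/121
I = (+1)√(32/121/(4π)) = 0.14506992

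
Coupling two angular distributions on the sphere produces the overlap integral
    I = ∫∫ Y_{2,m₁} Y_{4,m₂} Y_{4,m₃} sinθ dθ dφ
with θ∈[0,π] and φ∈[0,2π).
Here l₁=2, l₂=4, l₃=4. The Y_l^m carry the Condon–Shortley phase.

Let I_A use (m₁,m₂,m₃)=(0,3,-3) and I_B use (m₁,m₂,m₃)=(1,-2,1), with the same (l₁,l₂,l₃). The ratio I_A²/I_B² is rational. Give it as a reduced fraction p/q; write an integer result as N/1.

49/243

Shared (l₁,l₂,l₃)=(2,4,4): N and (l;000)² cancel in I_A²/I_B².
A: Δ = 2!·2!·6!/11! = 1/13860; Racah Σ t=1..2: t=1:−1/720 t=2:+1/480 = 1/1440; ⇒ 3j(2 4 4; 0 3 -3)² = 7/1980, sgn -1
B: Δ = 2!·2!·6!/11! = 1/13860; Racah Σ t=0..1: t=0:+1/96 t=1:−1/240 = 1/160; ⇒ 3j(2 4 4; 1 -2 1)² = 27/1540, sgn -1
I_A²/I_B² = (7/1980)/(27/1540) = 49/243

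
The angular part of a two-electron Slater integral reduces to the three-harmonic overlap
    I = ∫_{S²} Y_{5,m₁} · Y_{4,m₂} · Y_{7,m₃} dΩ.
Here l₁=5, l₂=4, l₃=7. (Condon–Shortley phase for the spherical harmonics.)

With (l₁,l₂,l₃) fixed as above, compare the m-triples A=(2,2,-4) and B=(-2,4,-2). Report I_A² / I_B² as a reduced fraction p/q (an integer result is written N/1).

550/343

Shared (l₁,l₂,l₃)=(5,4,7): N and (l;000)² cancel in I_A²/I_B².
A: Δ = 2!·8!·6!/17! = 1/6126120; Racah Σ t=0..2: t=0:+1/1036800 t=1:−1/172800 t=2:+1/483840 = -1/362880; ⇒ 3j(5 4 7; 2 2 -4)² = 20/1547, sgn +1
B: Δ = 2!·8!·6!/17! = 1/6126120; Racah Σ t=2..2: t=2:+1/1036800 = 1/1036800; ⇒ 3j(5 4 7; -2 4 -2)² = 98/12155, sgn -1
I_A²/I_B² = (20/1547)/(98/12155) = 550/343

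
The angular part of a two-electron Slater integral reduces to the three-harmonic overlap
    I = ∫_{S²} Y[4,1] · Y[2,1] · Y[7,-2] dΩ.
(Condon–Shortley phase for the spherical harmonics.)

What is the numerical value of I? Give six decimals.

l₃=7 ∉ [2,6] — triangle fails ⇒ I = 0

0.000000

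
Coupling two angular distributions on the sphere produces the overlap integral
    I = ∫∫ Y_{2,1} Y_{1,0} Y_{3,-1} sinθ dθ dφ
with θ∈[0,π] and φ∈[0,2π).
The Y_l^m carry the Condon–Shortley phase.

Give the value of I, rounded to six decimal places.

-0.233597

m-sum 0 ✓  L=6 even ✓  1≤3≤3 ✓
Π(2lᵢ+1) = 5×3×7 = 105
triangle coeff Δ(2,1,3) = 1/105
Σ_t [0,0]: t=0:+1/4 = 1/4
(3j)²=3/35 [(2 1 3; 0 0 0)], sign=-1
Σ_t [0,0]: t=0:+1/6 = 1/6
(3j)²=8/105 [(2 1 3; 1 0 -1)], sign=+1
⇒ 4πI² = 24/35
I = (-1)√(24/35/(4π)) = -0.23359668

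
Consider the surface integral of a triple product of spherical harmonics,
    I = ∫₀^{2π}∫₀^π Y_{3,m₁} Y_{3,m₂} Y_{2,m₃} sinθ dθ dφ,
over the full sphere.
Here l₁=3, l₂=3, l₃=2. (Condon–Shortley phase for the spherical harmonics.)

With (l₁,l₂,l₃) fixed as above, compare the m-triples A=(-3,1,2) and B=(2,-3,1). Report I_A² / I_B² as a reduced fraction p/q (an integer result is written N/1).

2/5

l's match ⇒ only the (l;m) 3-j factors differ between A and B.
A: triangle coeff Δ(3,3,2) = 1/3780; Σ_t [4,4]: t=4:+1/96 = 1/96; (3j)²=1/42 [(3 3 2; -3 1 2)], sign=+1
B: triangle coeff Δ(3,3,2) = 1/3780; Σ_t [0,0]: t=0:+1/48 = 1/48; (3j)²=5/84 [(3 3 2; 2 -3 1)], sign=-1
I_A²/I_B² = (1/42)/(5/84) = 2/5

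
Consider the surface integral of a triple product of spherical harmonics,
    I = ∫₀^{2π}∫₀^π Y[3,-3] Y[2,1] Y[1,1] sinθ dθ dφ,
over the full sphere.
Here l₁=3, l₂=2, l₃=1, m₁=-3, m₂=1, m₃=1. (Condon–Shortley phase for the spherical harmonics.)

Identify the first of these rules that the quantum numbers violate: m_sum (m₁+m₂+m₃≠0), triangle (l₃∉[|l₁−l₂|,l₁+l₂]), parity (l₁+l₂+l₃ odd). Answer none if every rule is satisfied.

azimuthal sum: -3 + 1 + 1 = -1  ✗
1 ≤ 1 ≤ 5 (triangle on l)
L = 3 + 2 + 1 = 6 (even)

m_sum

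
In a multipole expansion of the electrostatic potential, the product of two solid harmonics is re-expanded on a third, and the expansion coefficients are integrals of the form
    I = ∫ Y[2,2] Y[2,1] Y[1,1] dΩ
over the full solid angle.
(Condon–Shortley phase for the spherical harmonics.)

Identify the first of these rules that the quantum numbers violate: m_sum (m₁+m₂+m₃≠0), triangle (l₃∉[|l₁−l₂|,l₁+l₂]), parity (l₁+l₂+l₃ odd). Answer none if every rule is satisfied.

azimuthal sum: 2 + 1 + 1 = 4  ✗
0 ≤ 1 ≤ 4 (triangle on l)
L = 2 + 2 + 1 = 5 (odd)

m_sum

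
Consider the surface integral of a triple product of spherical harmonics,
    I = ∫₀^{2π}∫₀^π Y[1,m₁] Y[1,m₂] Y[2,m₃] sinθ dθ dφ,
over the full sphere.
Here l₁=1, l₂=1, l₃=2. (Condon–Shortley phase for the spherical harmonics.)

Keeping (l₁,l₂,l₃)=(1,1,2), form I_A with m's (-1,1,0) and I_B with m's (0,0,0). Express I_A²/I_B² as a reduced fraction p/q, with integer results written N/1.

l's match ⇒ only the (l;m) 3-j factors differ between A and B.
A: triangle coeff Δ(1,1,2) = 1/30; Σ_t [0,0]: t=0:+1/4 = 1/4; (3j)²=1/30 [(1 1 2; -1 1 0)], sign=+1
B: triangle coeff Δ(1,1,2) = 1/30; Σ_t [0,0]: t=0:+1/1 = 1/1; (3j)²=2/15 [(1 1 2; 0 0 0)], sign=+1
I_A²/I_B² = (1/30)/(2/15) = 1/4

1/4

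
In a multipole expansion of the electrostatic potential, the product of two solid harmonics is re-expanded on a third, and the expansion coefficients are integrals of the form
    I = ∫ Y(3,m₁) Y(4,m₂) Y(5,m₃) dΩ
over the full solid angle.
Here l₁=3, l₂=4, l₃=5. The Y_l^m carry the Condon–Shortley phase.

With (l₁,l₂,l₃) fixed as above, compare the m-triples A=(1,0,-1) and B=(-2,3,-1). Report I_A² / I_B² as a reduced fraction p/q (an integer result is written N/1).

Same 3,4,5: normalisation and zero-m 3j drop out of the ratio.
A: Δ: 2! 4! 6! / 13! → 1/180180; sum: t=0:+1/384 t=1:−1/216 t=2:+1/2304 = -11/6912; 3j²(3 4 5; 1 0 -1) = Δ·Π!·Σ² = 11/1638  (sign -1)
B: Δ: 2! 4! 6! / 13! → 1/180180; sum: t=1:−1/17280 t=2:+1/1440 = 11/17280; 3j²(3 4 5; -2 3 -1) = Δ·Π!·Σ² = 11/468  (sign +1)
I_A²/I_B² = (11/1638)/(11/468) = 2/7

2/7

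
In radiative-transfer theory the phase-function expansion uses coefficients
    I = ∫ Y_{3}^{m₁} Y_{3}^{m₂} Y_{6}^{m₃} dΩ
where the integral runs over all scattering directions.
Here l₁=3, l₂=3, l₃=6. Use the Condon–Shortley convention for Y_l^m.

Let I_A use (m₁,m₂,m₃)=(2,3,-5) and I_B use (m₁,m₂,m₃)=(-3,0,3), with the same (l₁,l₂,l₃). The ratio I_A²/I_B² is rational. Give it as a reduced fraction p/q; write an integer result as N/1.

Same 3,3,6: normalisation and zero-m 3j drop out of the ratio.
A: Δ: 0! 6! 6! / 13! → 1/12012; sum: t=0:+1/86400 = 1/86400; 3j²(3 3 6; 2 3 -5) = Δ·Π!·Σ² = 1/26  (sign -1)
B: Δ: 0! 6! 6! / 13! → 1/12012; sum: t=0:+1/25920 = 1/25920; 3j²(3 3 6; -3 0 3) = Δ·Π!·Σ² = 1/143  (sign -1)
I_A²/I_B² = (1/26)/(1/143) = 11/2

11/2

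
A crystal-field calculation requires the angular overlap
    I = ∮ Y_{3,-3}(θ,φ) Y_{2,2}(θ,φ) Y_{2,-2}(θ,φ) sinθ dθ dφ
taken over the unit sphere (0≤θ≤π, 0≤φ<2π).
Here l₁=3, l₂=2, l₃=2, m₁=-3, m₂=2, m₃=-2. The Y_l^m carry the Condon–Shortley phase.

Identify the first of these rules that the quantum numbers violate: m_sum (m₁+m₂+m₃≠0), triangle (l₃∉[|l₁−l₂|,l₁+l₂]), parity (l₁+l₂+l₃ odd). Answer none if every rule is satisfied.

m₁+m₂+m₃ = -3 + 2 − 2 = -3  ✗
triangle: |3−2|=1 ≤ l₃=2 ≤ 3+2=5
parity: l₁+l₂+l₃ = 7 is odd

m_sum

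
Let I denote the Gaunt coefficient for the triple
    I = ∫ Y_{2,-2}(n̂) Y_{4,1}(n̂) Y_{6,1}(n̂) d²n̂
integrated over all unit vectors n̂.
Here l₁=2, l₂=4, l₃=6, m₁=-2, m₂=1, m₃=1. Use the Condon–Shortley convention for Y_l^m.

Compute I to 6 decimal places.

-0.094091

Rules hold: Σm=0, L=12 even, 2≤6≤6.
N = 5·9·13 = 585
Δ = 0!·4!·8!/13! = 1/6435
Racah Σ t=0..0: t=0:+1/2304 = 1/2304
⇒ 3j(2 4 6; 0 0 0)² = 5/143, sgn +1
Racah Σ t=0..0: t=0:+1/17280 = 1/17280
⇒ 3j(2 4 6; -2 1 1)² = 7/1287, sgn -1
4πI² = N·(3j₀)²·(3jₘ)² = 175/1573
I = -1·√(0.111252/4π) = -0.09409136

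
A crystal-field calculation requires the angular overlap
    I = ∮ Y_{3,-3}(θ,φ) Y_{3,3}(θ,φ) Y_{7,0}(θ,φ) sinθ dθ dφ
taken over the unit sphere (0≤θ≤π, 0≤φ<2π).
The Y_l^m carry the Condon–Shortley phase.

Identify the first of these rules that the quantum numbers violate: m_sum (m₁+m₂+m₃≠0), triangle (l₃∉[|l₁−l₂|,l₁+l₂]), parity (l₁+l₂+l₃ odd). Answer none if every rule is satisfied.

azimuthal sum: -3 + 3 + 0 = 0  ✓
0 ≤ 7 ≤ 6 (triangle on l)  ✗
L = 3 + 3 + 7 = 13 (odd)

triangle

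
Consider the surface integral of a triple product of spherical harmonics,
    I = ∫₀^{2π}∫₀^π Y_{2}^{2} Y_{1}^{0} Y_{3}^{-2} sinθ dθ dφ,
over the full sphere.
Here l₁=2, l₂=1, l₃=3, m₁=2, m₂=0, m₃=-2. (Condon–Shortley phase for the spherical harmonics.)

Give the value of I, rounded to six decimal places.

Rules hold: Σm=0, L=6 even, 1≤3≤3.
N = 5·3·7 = 105
Δ = 0!·4!·2!/7! = 1/105
Racah Σ t=0..0: t=0:+1/4 = 1/4
⇒ 3j(2 1 3; 0 0 0)² = 3/35, sgn -1
Racah Σ t=0..0: t=0:+1/24 = 1/24
⇒ 3j(2 1 3; 2 0 -2)² = 1/21, sgn -1
4πI² = N·(3j₀)²·(3jₘ)² = 3/7
I = +1·√(0.428571/4π) = 0.18467439

0.184674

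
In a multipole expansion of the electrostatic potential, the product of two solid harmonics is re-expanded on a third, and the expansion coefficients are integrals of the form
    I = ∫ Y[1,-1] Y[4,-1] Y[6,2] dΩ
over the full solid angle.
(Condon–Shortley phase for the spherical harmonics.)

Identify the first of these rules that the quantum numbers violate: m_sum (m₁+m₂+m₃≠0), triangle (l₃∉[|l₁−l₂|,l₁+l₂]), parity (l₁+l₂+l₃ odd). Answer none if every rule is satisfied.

azimuthal sum: -1 − 1 + 2 = 0  ✓
3 ≤ 6 ≤ 5 (triangle on l)  ✗
L = 1 + 4 + 6 = 11 (odd)

triangle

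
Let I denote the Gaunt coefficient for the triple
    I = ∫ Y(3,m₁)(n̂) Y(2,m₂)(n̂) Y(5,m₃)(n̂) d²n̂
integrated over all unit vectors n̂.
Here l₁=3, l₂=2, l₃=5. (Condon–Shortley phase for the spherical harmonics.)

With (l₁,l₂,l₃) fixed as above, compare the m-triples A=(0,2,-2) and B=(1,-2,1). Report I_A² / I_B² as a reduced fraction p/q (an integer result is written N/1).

7/3

l's match ⇒ only the (l;m) 3-j factors differ between A and B.
A: triangle coeff Δ(3,2,5) = 1/2310; Σ_t [0,0]: t=0:+1/864 = 1/864; (3j)²=1/66 [(3 2 5; 0 2 -2)], sign=-1
B: triangle coeff Δ(3,2,5) = 1/2310; Σ_t [0,0]: t=0:+1/1152 = 1/1152; (3j)²=1/154 [(3 2 5; 1 -2 1)], sign=+1
I_A²/I_B² = (1/66)/(1/154) = 7/3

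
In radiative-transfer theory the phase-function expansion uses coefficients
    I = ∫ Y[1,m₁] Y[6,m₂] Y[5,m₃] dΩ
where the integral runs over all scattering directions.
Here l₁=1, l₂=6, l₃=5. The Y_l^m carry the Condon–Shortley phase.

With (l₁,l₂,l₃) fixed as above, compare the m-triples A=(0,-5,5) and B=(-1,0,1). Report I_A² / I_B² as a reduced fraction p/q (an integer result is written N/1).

l's match ⇒ only the (l;m) 3-j factors differ between A and B.
A: triangle coeff Δ(1,6,5) = 1/858; Σ_t [1,1]: t=1:−1/3628800 = -1/3628800; (3j)²=1/78 [(1 6 5; 0 -5 5)], sign=-1
B: triangle coeff Δ(1,6,5) = 1/858; Σ_t [2,2]: t=2:+1/34560 = 1/34560; (3j)²=5/286 [(1 6 5; -1 0 1)], sign=+1
I_A²/I_B² = (1/78)/(5/286) = 11/15

11/15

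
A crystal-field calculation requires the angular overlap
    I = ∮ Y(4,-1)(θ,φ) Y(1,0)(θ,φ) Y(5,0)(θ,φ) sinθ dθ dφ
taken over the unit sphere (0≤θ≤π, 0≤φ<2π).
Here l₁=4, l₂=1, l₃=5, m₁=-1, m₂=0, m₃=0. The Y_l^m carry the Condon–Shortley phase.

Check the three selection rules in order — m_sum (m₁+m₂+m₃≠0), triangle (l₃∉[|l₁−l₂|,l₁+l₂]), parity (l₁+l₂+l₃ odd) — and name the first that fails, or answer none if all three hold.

m_sum

azimuthal sum: -1 + 0 + 0 = -1  ✗
3 ≤ 5 ≤ 5 (triangle on l)
L = 4 + 1 + 5 = 10 (even)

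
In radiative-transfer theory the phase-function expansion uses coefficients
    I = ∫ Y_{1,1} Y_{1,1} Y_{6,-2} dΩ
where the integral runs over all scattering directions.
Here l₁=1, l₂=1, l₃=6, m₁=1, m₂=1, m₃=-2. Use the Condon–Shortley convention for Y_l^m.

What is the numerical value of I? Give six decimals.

0.000000

triangle: need 0≤l₃≤2, have 6; I=0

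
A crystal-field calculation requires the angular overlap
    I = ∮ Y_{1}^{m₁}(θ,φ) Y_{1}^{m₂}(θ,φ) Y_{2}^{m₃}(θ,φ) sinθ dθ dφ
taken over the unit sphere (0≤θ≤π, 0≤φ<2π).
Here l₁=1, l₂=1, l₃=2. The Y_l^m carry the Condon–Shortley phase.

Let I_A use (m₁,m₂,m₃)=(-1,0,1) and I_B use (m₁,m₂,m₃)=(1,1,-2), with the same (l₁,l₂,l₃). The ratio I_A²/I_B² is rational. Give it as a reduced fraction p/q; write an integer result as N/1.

Shared (l₁,l₂,l₃)=(1,1,2): N and (l;000)² cancel in I_A²/I_B².
A: Δ = 0!·2!·2!/5! = 1/30; Racah Σ t=0..0: t=0:+1/2 = 1/2; ⇒ 3j(1 1 2; -1 0 1)² = 1/10, sgn -1
B: Δ = 0!·2!·2!/5! = 1/30; Racah Σ t=0..0: t=0:+1/4 = 1/4; ⇒ 3j(1 1 2; 1 1 -2)² = 1/5, sgn +1
I_A²/I_B² = (1/10)/(1/5) = 1/2

1/2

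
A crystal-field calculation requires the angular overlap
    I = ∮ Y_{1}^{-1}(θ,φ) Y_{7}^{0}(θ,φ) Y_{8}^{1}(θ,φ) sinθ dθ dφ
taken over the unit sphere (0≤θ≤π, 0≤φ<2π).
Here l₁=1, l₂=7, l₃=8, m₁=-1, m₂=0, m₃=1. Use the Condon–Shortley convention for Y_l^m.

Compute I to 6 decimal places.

-0.183585

Checks pass: Σm=0; 16 even; l₃=8∈[6,8].
(2·1+1)(2·7+1)(2·8+1) = 765
Δ: 0! 2! 14! / 17! → 1/2040
sum: t=0:+1/25401600 = 1/25401600
3j²(1 7 8; 0 0 0) = Δ·Π!·Σ² = 8/255  (sign +1)
sum: t=0:+1/50803200 = 1/50803200
3j²(1 7 8; -1 0 1) = Δ·Π!·Σ² = 3/170  (sign -1)
combine: 4πI² = 765·8/255·3/170 = 36/85
take √, sign -1: I = -0.18358486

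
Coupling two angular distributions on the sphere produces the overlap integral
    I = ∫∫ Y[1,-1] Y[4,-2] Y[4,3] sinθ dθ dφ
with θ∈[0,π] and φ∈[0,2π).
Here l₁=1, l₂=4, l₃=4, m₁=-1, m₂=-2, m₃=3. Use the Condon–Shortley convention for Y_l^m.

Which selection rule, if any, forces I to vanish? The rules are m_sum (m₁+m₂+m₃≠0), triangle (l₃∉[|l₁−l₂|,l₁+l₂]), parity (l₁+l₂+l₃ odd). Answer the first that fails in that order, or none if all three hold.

Σmᵢ = 0  ✓
l₃∈[|l₁−l₂|,l₁+l₂]=[3,5], have l₃=4  ✓
Σlᵢ = 9 ⇒ odd  ✗

parity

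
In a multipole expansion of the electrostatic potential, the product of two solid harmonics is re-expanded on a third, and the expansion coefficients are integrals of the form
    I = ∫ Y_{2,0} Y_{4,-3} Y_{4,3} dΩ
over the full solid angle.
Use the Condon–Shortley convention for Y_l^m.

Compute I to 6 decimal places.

Checks pass: Σm=0; 10 even; l₃=4∈[2,6].
(2·2+1)(2·4+1)(2·4+1) = 405
Δ: 2! 2! 6! / 11! → 1/13860
sum: t=0:+1/192 t=1:−1/36 t=2:+1/192 = -5/288
3j²(2 4 4; 0 0 0) = Δ·Π!·Σ² = 20/693  (sign -1)
sum: t=0:+1/480 t=1:−1/720 = 1/1440
3j²(2 4 4; 0 -3 3) = Δ·Π!·Σ² = 7/1980  (sign -1)
combine: 4πI² = 405·20/693·7/1980 = 5/121
take √, sign +1: I = 0.05734392

0.057344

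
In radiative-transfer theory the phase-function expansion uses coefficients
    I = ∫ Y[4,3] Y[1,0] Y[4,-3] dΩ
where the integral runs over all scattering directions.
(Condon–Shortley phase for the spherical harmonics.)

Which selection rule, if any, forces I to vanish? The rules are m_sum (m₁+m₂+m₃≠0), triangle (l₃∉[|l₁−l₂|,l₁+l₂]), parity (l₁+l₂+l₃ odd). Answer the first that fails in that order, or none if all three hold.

parity

m₁+m₂+m₃ = 3 + 0 − 3 = 0  ✓
triangle: |4−1|=3 ≤ l₃=4 ≤ 4+1=5  ✓
parity: l₁+l₂+l₃ = 9 is odd  ✗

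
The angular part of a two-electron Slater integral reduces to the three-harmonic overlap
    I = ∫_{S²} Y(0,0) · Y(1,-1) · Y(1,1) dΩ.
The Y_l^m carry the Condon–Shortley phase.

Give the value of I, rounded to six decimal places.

Rules hold: Σm=0, L=2 even, 1≤1≤1.
N = 1·3·3 = 9
Δ = 0!·0!·2!/3! = 1/3
Racah Σ t=0..0: t=0:+1/1 = 1/1
⇒ 3j(0 1 1; 0 0 0)² = 1/3, sgn -1
Racah Σ t=0..0: t=0:+1/2 = 1/2
⇒ 3j(0 1 1; 0 -1 1)² = 1/3, sgn +1
4πI² = N·(3j₀)²·(3jₘ)² = 1/1
I = -1·√(1/4π) = -0.28209479

-0.282095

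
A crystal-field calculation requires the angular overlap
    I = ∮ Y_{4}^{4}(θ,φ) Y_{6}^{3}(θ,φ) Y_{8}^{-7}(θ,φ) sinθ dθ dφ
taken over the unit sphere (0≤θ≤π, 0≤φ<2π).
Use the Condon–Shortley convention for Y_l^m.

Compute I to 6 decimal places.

m-sum 0 ✓  L=18 even ✓  2≤8≤10 ✓
Π(2lᵢ+1) = 9×13×17 = 1989
triangle coeff Δ(4,6,8) = 1/23279256
Σ_t [0,2]: t=0:+1/1658880 t=1:−1/518400 t=2:+1/1658880 = -1/1382400
(3j)²=504/46189 [(4 6 8; 0 0 0)], sign=-1
Σ_t [0,0]: t=0:+1/522547200 = 1/522547200
(3j)²=35/1938 [(4 6 8; 4 3 -7)], sign=-1
⇒ 4πI² = 26460/67507
I = (+1)√(26460/67507/(4π)) = 0.17661012

0.176610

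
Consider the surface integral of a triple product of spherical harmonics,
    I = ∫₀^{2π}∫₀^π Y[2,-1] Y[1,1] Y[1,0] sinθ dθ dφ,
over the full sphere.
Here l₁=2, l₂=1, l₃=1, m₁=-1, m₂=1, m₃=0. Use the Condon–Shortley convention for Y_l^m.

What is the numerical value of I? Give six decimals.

m-sum 0 ✓  L=4 even ✓  1≤1≤3 ✓
Π(2lᵢ+1) = 5×3×3 = 45
triangle coeff Δ(2,1,1) = 1/30
Σ_t [1,1]: t=1:−1/1 = -1/1
(3j)²=2/15 [(2 1 1; 0 0 0)], sign=+1
Σ_t [2,2]: t=2:+1/2 = 1/2
(3j)²=1/10 [(2 1 1; -1 1 0)], sign=-1
⇒ 4πI² = 3/5
I = (-1)√(3/5/(4π)) = -0.21850969

-0.218510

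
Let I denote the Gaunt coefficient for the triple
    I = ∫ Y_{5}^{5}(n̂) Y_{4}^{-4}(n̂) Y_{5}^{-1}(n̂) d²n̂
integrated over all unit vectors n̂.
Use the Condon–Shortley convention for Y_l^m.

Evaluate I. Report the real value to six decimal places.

Checks pass: Σm=0; 14 even; l₃=5∈[1,9].
(2·5+1)(2·4+1)(2·5+1) = 1089
Δ: 4! 6! 4! / 15! → 1/3153150
sum: t=0:+1/69120 t=1:−1/1728 t=2:+1/576 t=3:−1/1728 t=4:+1/69120 = 7/11520
3j²(5 4 5; 0 0 0) = Δ·Π!·Σ² = 2/143  (sign -1)
sum: t=0:+1/414720 = 1/414720
3j²(5 4 5; 5 -4 -1) = Δ·Π!·Σ² = 2/429  (sign +1)
combine: 4πI² = 1089·2/143·2/429 = 12/169
take √, sign -1: I = -0.07516962

-0.075170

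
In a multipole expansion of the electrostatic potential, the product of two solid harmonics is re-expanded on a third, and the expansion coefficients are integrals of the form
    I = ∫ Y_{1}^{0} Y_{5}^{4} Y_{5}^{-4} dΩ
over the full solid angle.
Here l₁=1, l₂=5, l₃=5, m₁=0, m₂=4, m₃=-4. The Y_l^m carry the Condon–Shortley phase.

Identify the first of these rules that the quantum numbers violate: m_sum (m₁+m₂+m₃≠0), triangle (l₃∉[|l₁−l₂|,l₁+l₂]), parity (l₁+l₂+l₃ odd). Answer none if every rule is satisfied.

azimuthal sum: 0 + 4 − 4 = 0  ✓
4 ≤ 5 ≤ 6 (triangle on l)  ✓
L = 1 + 5 + 5 = 11 (odd)  ✗

parity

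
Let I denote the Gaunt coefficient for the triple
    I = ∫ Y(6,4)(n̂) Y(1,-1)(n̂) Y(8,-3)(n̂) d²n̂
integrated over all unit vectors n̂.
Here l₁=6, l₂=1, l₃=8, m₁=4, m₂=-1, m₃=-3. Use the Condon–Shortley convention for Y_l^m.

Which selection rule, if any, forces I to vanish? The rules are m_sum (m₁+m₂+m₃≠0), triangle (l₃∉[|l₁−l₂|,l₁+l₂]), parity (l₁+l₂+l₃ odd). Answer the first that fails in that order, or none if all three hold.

triangle

m₁+m₂+m₃ = 4 − 1 − 3 = 0  ✓
triangle: |6−1|=5 ≤ l₃=8 ≤ 6+1=7  ✗
parity: l₁+l₂+l₃ = 15 is odd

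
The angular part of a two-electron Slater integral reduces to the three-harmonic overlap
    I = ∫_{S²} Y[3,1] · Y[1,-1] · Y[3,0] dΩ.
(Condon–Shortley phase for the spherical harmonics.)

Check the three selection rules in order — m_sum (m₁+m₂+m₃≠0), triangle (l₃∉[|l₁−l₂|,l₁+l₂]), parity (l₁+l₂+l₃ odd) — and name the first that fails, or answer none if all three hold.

azimuthal sum: 1 − 1 + 0 = 0  ✓
2 ≤ 3 ≤ 4 (triangle on l)  ✓
L = 3 + 1 + 3 = 7 (odd)  ✗

parity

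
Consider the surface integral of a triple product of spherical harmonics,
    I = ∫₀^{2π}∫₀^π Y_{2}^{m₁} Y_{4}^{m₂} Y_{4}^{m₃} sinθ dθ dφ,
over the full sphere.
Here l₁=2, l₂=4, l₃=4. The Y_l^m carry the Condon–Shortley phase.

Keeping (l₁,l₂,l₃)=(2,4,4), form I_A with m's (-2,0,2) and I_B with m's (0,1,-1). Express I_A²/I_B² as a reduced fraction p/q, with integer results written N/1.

540/289

Same 2,4,4: normalisation and zero-m 3j drop out of the ratio.
A: Δ: 2! 2! 6! / 11! → 1/13860; sum: t=2:+1/192 = 1/192; 3j²(2 4 4; -2 0 2) = Δ·Π!·Σ² = 3/77  (sign +1)
B: Δ: 2! 2! 6! / 11! → 1/13860; sum: t=0:+1/480 t=1:−1/48 t=2:+1/144 = -17/1440; 3j²(2 4 4; 0 1 -1) = Δ·Π!·Σ² = 289/13860  (sign +1)
I_A²/I_B² = (3/77)/(289/13860) = 540/289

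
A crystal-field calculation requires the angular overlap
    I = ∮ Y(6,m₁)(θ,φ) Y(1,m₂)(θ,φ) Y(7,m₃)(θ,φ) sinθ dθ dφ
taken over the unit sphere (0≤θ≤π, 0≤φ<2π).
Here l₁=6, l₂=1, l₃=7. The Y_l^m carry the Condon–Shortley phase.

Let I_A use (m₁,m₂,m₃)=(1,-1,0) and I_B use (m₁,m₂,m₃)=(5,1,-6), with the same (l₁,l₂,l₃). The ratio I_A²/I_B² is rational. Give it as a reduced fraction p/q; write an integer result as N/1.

Shared (l₁,l₂,l₃)=(6,1,7): N and (l;000)² cancel in I_A²/I_B².
A: Δ = 0!·12!·2!/15! = 1/1365; Racah Σ t=0..0: t=0:+1/1209600 = 1/1209600; ⇒ 3j(6 1 7; 1 -1 0)² = 1/65, sgn -1
B: Δ = 0!·12!·2!/15! = 1/1365; Racah Σ t=0..0: t=0:+1/79833600 = 1/79833600; ⇒ 3j(6 1 7; 5 1 -6)² = 2/35, sgn -1
I_A²/I_B² = (1/65)/(2/35) = 7/26

7/26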